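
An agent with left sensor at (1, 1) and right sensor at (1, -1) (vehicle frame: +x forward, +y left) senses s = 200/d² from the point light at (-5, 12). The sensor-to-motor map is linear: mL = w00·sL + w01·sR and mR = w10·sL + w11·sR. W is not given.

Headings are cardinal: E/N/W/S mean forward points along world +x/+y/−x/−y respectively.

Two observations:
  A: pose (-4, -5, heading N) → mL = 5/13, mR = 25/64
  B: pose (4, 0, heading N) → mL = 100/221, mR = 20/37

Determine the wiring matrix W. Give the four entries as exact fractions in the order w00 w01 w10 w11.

0 1/2 1/2 0

obs A: pose=(-4,-5,N) → sL=25/32, sR=10/13, mL=5/13, mR=25/64
obs B: pose=(4,0,N) → sL=40/37, sR=200/221, mL=100/221, mR=20/37
sensor matrix S = [[25/32, 10/13], [40/37, 200/221]]; det S = -4075/32708
solve [mL_A; mL_B] = S·[w00; w01] and [mR_A; mR_B] = S·[w10; w11]:
  w00 = 0, w01 = 1/2, w10 = 1/2, w11 = 0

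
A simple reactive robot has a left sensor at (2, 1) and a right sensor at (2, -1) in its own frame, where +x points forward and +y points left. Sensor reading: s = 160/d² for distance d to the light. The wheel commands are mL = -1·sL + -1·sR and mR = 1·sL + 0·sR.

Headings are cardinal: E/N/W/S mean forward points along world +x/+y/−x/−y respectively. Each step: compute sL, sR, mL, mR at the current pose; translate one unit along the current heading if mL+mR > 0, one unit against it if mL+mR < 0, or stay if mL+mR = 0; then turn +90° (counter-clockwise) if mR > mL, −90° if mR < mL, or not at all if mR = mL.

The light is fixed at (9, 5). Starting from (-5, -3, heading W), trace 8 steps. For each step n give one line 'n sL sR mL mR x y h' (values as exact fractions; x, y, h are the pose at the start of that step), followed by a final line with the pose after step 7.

0 160/337 32/61 -20544/20557 160/337 -5 -3 W
1 40/61 20/37 -2700/2257 40/61 -4 -3 S
2 160/157 32/37 -10944/5809 160/157 -4 -2 E
3 16/25 80/97 -3552/2425 16/25 -5 -2 N
4 160/337 32/61 -20544/20557 160/337 -5 -3 W
5 40/61 20/37 -2700/2257 40/61 -4 -3 S
6 160/157 32/37 -10944/5809 160/157 -4 -2 E
7 16/25 80/97 -3552/2425 16/25 -5 -2 N
final -5 -3 W

n=0: pose=(-5,-3,W); sL=160/337, sR=32/61; mL=-20544/20557, mR=160/337; mL+mR=-32/61 → advance -1; mR−mL=30304/20557 → turn +1·90°
n=1: pose=(-4,-3,S); sL=40/61, sR=20/37; mL=-2700/2257, mR=40/61; mL+mR=-20/37 → advance -1; mR−mL=4180/2257 → turn +1·90°
n=2: pose=(-4,-2,E); sL=160/157, sR=32/37; mL=-10944/5809, mR=160/157; mL+mR=-32/37 → advance -1; mR−mL=16864/5809 → turn +1·90°
n=3: pose=(-5,-2,N); sL=16/25, sR=80/97; mL=-3552/2425, mR=16/25; mL+mR=-80/97 → advance -1; mR−mL=5104/2425 → turn +1·90°
n=4: pose=(-5,-3,W); sL=160/337, sR=32/61; mL=-20544/20557, mR=160/337; mL+mR=-32/61 → advance -1; mR−mL=30304/20557 → turn +1·90°
n=5: pose=(-4,-3,S); sL=40/61, sR=20/37; mL=-2700/2257, mR=40/61; mL+mR=-20/37 → advance -1; mR−mL=4180/2257 → turn +1·90°
n=6: pose=(-4,-2,E); sL=160/157, sR=32/37; mL=-10944/5809, mR=160/157; mL+mR=-32/37 → advance -1; mR−mL=16864/5809 → turn +1·90°
n=7: pose=(-5,-2,N); sL=16/25, sR=80/97; mL=-3552/2425, mR=16/25; mL+mR=-80/97 → advance -1; mR−mL=5104/2425 → turn +1·90°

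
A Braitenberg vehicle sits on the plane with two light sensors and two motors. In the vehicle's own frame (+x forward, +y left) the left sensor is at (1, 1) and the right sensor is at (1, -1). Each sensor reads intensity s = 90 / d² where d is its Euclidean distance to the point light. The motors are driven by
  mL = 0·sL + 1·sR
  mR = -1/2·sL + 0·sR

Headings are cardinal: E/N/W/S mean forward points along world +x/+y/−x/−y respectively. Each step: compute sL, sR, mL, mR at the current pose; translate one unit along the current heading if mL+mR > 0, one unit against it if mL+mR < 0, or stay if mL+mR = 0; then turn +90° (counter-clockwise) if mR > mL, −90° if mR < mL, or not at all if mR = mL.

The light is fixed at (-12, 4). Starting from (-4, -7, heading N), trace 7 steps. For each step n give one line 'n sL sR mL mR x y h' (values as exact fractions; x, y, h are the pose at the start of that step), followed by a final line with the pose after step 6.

n=0: pose=(-4,-7,N); sL=90/149, sR=90/181; mL=90/181, mR=-45/149; mL+mR=5265/26969 → advance +1; mR−mL=-21555/26969 → turn -1·90°
n=1: pose=(-4,-6,E); sL=5/9, sR=45/101; mL=45/101, mR=-5/18; mL+mR=305/1818 → advance +1; mR−mL=-1315/1818 → turn -1·90°
n=2: pose=(-3,-6,S); sL=90/221, sR=18/37; mL=18/37, mR=-45/221; mL+mR=2313/8177 → advance +1; mR−mL=-5643/8177 → turn -1·90°
n=3: pose=(-3,-7,W); sL=45/104, sR=45/82; mL=45/82, mR=-45/208; mL+mR=2835/8528 → advance +1; mR−mL=-6525/8528 → turn -1·90°
n=4: pose=(-4,-7,N); sL=90/149, sR=90/181; mL=90/181, mR=-45/149; mL+mR=5265/26969 → advance +1; mR−mL=-21555/26969 → turn -1·90°
n=5: pose=(-4,-6,E); sL=5/9, sR=45/101; mL=45/101, mR=-5/18; mL+mR=305/1818 → advance +1; mR−mL=-1315/1818 → turn -1·90°
n=6: pose=(-3,-6,S); sL=90/221, sR=18/37; mL=18/37, mR=-45/221; mL+mR=2313/8177 → advance +1; mR−mL=-5643/8177 → turn -1·90°

0 90/149 90/181 90/181 -45/149 -4 -7 N
1 5/9 45/101 45/101 -5/18 -4 -6 E
2 90/221 18/37 18/37 -45/221 -3 -6 S
3 45/104 45/82 45/82 -45/208 -3 -7 W
4 90/149 90/181 90/181 -45/149 -4 -7 N
5 5/9 45/101 45/101 -5/18 -4 -6 E
6 90/221 18/37 18/37 -45/221 -3 -6 S
final -3 -7 W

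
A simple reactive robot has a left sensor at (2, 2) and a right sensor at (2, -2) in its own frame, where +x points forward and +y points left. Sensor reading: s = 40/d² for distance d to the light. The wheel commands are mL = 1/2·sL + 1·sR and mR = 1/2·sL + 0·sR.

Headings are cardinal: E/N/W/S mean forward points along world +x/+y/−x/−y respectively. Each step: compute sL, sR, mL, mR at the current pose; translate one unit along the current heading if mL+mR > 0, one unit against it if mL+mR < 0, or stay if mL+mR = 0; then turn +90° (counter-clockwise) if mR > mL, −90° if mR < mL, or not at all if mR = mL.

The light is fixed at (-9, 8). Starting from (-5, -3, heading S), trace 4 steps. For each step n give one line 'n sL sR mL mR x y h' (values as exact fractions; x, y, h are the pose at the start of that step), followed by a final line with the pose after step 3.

0 8/41 40/173 2332/7093 4/41 -5 -3 S
1 1/5 5/13 63/130 1/10 -5 -4 W
2 40/101 8/25 1308/2525 20/101 -6 -4 N
3 20/53 20/97 2030/5141 10/53 -6 -3 E
final -5 -3 S

n=0: pose=(-5,-3,S); sL=8/41, sR=40/173; mL=2332/7093, mR=4/41; mL+mR=3024/7093 → advance +1; mR−mL=-40/173 → turn -1·90°
n=1: pose=(-5,-4,W); sL=1/5, sR=5/13; mL=63/130, mR=1/10; mL+mR=38/65 → advance +1; mR−mL=-5/13 → turn -1·90°
n=2: pose=(-6,-4,N); sL=40/101, sR=8/25; mL=1308/2525, mR=20/101; mL+mR=1808/2525 → advance +1; mR−mL=-8/25 → turn -1·90°
n=3: pose=(-6,-3,E); sL=20/53, sR=20/97; mL=2030/5141, mR=10/53; mL+mR=3000/5141 → advance +1; mR−mL=-20/97 → turn -1·90°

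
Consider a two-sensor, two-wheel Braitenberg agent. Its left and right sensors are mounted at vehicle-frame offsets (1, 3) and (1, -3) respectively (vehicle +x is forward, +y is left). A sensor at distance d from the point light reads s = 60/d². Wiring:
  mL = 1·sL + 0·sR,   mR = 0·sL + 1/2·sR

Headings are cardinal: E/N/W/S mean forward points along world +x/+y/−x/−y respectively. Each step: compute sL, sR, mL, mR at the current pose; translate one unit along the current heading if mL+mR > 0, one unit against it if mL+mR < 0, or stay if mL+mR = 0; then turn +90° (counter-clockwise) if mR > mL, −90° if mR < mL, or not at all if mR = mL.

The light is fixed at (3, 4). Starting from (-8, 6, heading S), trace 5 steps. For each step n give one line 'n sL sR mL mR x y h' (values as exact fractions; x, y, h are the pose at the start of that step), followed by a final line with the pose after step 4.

n=0: pose=(-8,6,S); sL=12/13, sR=60/197; mL=12/13, mR=30/197; mL+mR=2754/2561 → advance +1; mR−mL=-1974/2561 → turn -1·90°
n=1: pose=(-8,5,W); sL=15/37, sR=3/8; mL=15/37, mR=3/16; mL+mR=351/592 → advance +1; mR−mL=-129/592 → turn -1·90°
n=2: pose=(-9,5,N); sL=60/229, sR=12/17; mL=60/229, mR=6/17; mL+mR=2394/3893 → advance +1; mR−mL=354/3893 → turn +1·90°
n=3: pose=(-9,6,W); sL=6/17, sR=30/97; mL=6/17, mR=15/97; mL+mR=837/1649 → advance +1; mR−mL=-327/1649 → turn -1·90°
n=4: pose=(-10,6,N); sL=12/53, sR=60/109; mL=12/53, mR=30/109; mL+mR=2898/5777 → advance +1; mR−mL=282/5777 → turn +1·90°

0 12/13 60/197 12/13 30/197 -8 6 S
1 15/37 3/8 15/37 3/16 -8 5 W
2 60/229 12/17 60/229 6/17 -9 5 N
3 6/17 30/97 6/17 15/97 -9 6 W
4 12/53 60/109 12/53 30/109 -10 6 N
final -10 7 W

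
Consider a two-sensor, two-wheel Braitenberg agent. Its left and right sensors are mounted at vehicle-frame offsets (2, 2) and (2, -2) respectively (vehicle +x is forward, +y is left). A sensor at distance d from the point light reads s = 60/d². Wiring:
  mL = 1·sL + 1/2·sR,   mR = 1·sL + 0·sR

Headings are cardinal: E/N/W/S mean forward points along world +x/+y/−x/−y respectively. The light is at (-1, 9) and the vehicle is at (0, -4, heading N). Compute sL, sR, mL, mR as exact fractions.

30/61 6/13 573/793 30/61

left sensor world pos  = (-2, -2); dL² = 122
right sensor world pos = (2, -2); dR² = 130
sL = 60/122 = 30/61
sR = 60/130 = 6/13
mL = 1·sL + 1/2·sR = 573/793
mR = 1·sL + 0·sR = 30/61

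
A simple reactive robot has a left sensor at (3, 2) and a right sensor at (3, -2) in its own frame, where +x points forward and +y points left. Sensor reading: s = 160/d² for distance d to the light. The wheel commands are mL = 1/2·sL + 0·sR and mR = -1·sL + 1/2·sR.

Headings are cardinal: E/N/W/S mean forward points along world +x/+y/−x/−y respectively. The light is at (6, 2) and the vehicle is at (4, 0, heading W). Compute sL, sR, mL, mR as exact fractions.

160/41 32/5 80/41 -144/205

left sensor world pos  = (1, -2); dL² = 41
right sensor world pos = (1, 2); dR² = 25
sL = 160/41 = 160/41
sR = 160/25 = 32/5
mL = 1/2·sL + 0·sR = 80/41
mR = -1·sL + 1/2·sR = -144/205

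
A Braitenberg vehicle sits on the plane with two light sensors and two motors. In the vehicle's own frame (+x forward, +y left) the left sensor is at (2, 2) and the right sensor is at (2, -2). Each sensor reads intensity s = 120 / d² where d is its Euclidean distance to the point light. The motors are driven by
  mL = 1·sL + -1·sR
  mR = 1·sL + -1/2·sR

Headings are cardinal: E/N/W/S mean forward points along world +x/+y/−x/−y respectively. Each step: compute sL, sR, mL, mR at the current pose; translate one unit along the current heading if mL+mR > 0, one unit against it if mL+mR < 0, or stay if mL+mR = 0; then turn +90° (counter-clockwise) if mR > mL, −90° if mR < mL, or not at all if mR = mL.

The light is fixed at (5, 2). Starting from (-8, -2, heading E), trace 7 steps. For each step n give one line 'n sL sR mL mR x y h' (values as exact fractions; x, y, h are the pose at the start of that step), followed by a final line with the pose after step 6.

n=0: pose=(-8,-2,E); sL=24/25, sR=120/157; mL=768/3925, mR=2268/3925; mL+mR=3036/3925 → advance +1; mR−mL=60/157 → turn +1·90°
n=1: pose=(-7,-2,N); sL=3/5, sR=15/13; mL=-36/65, mR=3/130; mL+mR=-69/130 → advance -1; mR−mL=15/26 → turn +1·90°
n=2: pose=(-7,-3,W); sL=24/49, sR=24/41; mL=-192/2009, mR=396/2009; mL+mR=204/2009 → advance +1; mR−mL=12/41 → turn +1·90°
n=3: pose=(-8,-3,S); sL=12/17, sR=60/137; mL=624/2329, mR=1134/2329; mL+mR=1758/2329 → advance +1; mR−mL=30/137 → turn +1·90°
n=4: pose=(-8,-4,E); sL=120/137, sR=24/37; mL=1152/5069, mR=2796/5069; mL+mR=3948/5069 → advance +1; mR−mL=12/37 → turn +1·90°
n=5: pose=(-7,-4,N); sL=30/53, sR=30/29; mL=-720/1537, mR=75/1537; mL+mR=-645/1537 → advance -1; mR−mL=15/29 → turn +1·90°
n=6: pose=(-7,-5,W); sL=120/277, sR=120/221; mL=-6720/61217, mR=9900/61217; mL+mR=3180/61217 → advance +1; mR−mL=60/221 → turn +1·90°

0 24/25 120/157 768/3925 2268/3925 -8 -2 E
1 3/5 15/13 -36/65 3/130 -7 -2 N
2 24/49 24/41 -192/2009 396/2009 -7 -3 W
3 12/17 60/137 624/2329 1134/2329 -8 -3 S
4 120/137 24/37 1152/5069 2796/5069 -8 -4 E
5 30/53 30/29 -720/1537 75/1537 -7 -4 N
6 120/277 120/221 -6720/61217 9900/61217 -7 -5 W
final -8 -5 S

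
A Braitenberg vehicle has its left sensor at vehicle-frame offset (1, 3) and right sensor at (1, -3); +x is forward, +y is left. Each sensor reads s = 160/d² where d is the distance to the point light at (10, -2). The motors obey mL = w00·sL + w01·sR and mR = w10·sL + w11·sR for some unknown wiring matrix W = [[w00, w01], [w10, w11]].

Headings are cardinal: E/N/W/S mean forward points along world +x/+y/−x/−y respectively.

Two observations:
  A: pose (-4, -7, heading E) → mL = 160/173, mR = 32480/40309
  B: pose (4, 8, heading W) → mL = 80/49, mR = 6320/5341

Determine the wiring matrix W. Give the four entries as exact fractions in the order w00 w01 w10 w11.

1 0 1/2 1/2

obs A: pose=(-4,-7,E) → sL=160/173, sR=160/233, mL=160/173, mR=32480/40309
obs B: pose=(4,8,W) → sL=80/49, sR=80/109, mL=80/49, mR=6320/5341
sensor matrix S = [[160/173, 160/233], [80/49, 80/109]]; det S = -95232000/215290369
solve [mL_A; mL_B] = S·[w00; w01] and [mR_A; mR_B] = S·[w10; w11]:
  w00 = 1, w01 = 0, w10 = 1/2, w11 = 1/2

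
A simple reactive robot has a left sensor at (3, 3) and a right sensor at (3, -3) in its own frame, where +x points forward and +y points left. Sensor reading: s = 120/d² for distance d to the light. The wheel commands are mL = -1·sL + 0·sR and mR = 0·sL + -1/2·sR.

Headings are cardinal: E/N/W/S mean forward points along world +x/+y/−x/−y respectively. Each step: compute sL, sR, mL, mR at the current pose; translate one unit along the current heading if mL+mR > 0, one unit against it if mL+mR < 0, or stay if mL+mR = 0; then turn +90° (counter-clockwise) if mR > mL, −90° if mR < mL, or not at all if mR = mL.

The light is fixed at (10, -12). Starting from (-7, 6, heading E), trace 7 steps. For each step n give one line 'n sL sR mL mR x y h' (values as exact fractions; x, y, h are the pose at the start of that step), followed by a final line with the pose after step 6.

n=0: pose=(-7,6,E); sL=120/637, sR=120/421; mL=-120/637, mR=-60/421; mL+mR=-88740/268177 → advance -1; mR−mL=12300/268177 → turn +1·90°
n=1: pose=(-8,6,N); sL=20/147, sR=20/111; mL=-20/147, mR=-10/111; mL+mR=-410/1813 → advance -1; mR−mL=250/5439 → turn +1·90°
n=2: pose=(-8,5,W); sL=120/637, sR=120/841; mL=-120/637, mR=-60/841; mL+mR=-139140/535717 → advance -1; mR−mL=62700/535717 → turn +1·90°
n=3: pose=(-7,5,S); sL=15/49, sR=30/149; mL=-15/49, mR=-15/149; mL+mR=-2970/7301 → advance -1; mR−mL=1500/7301 → turn +1·90°
n=4: pose=(-7,6,E); sL=120/637, sR=120/421; mL=-120/637, mR=-60/421; mL+mR=-88740/268177 → advance -1; mR−mL=12300/268177 → turn +1·90°
n=5: pose=(-8,6,N); sL=20/147, sR=20/111; mL=-20/147, mR=-10/111; mL+mR=-410/1813 → advance -1; mR−mL=250/5439 → turn +1·90°
n=6: pose=(-8,5,W); sL=120/637, sR=120/841; mL=-120/637, mR=-60/841; mL+mR=-139140/535717 → advance -1; mR−mL=62700/535717 → turn +1·90°

0 120/637 120/421 -120/637 -60/421 -7 6 E
1 20/147 20/111 -20/147 -10/111 -8 6 N
2 120/637 120/841 -120/637 -60/841 -8 5 W
3 15/49 30/149 -15/49 -15/149 -7 5 S
4 120/637 120/421 -120/637 -60/421 -7 6 E
5 20/147 20/111 -20/147 -10/111 -8 6 N
6 120/637 120/841 -120/637 -60/841 -8 5 W
final -7 5 S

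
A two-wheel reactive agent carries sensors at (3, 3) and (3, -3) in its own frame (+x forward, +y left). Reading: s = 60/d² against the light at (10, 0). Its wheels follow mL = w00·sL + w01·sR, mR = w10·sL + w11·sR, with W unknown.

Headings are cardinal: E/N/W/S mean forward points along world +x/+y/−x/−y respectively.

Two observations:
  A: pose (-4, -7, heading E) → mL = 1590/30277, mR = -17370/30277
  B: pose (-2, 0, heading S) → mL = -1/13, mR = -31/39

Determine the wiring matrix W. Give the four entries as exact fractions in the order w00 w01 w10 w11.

-1/2 1 -1 -1/2

obs A: pose=(-4,-7,E) → sL=60/137, sR=60/221, mL=1590/30277, mR=-17370/30277
obs B: pose=(-2,0,S) → sL=2/3, sR=10/39, mL=-1/13, mR=-31/39
sensor matrix S = [[60/137, 60/221], [2/3, 10/39]]; det S = -160/2329
solve [mL_A; mL_B] = S·[w00; w01] and [mR_A; mR_B] = S·[w10; w11]:
  w00 = -1/2, w01 = 1, w10 = -1, w11 = -1/2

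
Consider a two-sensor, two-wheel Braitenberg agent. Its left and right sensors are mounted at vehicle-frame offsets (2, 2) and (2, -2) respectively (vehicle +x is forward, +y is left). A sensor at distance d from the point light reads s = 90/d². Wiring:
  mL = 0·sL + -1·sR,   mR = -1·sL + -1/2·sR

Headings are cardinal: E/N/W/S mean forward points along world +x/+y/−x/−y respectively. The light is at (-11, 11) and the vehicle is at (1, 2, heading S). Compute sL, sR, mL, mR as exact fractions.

90/317 90/221 -90/221 -34155/70057

left sensor world pos  = (3, 0); dL² = 317
right sensor world pos = (-1, 0); dR² = 221
sL = 90/317 = 90/317
sR = 90/221 = 90/221
mL = 0·sL + -1·sR = -90/221
mR = -1·sL + -1/2·sR = -34155/70057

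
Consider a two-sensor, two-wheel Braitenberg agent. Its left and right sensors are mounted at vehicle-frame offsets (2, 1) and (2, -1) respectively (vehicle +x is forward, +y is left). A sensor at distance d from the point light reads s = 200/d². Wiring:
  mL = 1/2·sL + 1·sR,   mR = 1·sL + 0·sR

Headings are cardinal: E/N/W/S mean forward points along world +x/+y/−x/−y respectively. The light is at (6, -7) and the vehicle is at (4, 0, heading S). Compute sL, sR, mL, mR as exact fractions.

100/13 100/17 2150/221 100/13

left sensor world pos  = (5, -2); dL² = 26
right sensor world pos = (3, -2); dR² = 34
sL = 200/26 = 100/13
sR = 200/34 = 100/17
mL = 1/2·sL + 1·sR = 2150/221
mR = 1·sL + 0·sR = 100/13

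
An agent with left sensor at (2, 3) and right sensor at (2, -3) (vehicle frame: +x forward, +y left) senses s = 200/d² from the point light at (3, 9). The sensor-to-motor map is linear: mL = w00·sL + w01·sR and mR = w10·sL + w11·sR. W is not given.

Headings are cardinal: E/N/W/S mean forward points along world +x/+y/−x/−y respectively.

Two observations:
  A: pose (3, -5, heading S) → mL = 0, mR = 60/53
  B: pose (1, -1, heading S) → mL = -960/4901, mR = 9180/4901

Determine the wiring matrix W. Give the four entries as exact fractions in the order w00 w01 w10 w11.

obs A: pose=(3,-5,S) → sL=40/53, sR=40/53, mL=0, mR=60/53
obs B: pose=(1,-1,S) → sL=40/29, sR=200/169, mL=-960/4901, mR=9180/4901
sensor matrix S = [[40/53, 40/53], [40/29, 200/169]]; det S = -38400/259753
solve [mL_A; mL_B] = S·[w00; w01] and [mR_A; mR_B] = S·[w10; w11]:
  w00 = -1, w01 = 1, w10 = 1/2, w11 = 1

-1 1 1/2 1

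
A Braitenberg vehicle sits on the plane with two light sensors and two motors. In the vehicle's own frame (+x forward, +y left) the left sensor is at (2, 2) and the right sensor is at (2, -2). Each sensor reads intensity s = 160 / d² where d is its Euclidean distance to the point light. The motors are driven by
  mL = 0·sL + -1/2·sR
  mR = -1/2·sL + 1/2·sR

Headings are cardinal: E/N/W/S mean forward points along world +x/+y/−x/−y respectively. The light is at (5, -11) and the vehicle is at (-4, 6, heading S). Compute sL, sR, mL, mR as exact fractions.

80/137 80/173 -40/173 -1440/23701

left sensor world pos  = (-2, 4); dL² = 274
right sensor world pos = (-6, 4); dR² = 346
sL = 160/274 = 80/137
sR = 160/346 = 80/173
mL = 0·sL + -1/2·sR = -40/173
mR = -1/2·sL + 1/2·sR = -1440/23701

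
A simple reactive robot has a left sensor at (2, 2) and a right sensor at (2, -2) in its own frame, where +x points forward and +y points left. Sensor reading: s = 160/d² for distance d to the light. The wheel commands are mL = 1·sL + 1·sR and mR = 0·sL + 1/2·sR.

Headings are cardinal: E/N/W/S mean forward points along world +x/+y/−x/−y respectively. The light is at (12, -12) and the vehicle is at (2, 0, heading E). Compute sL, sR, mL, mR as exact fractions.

left sensor world pos  = (4, 2); dL² = 260
right sensor world pos = (4, -2); dR² = 164
sL = 160/260 = 8/13
sR = 160/164 = 40/41
mL = 1·sL + 1·sR = 848/533
mR = 0·sL + 1/2·sR = 20/41

8/13 40/41 848/533 20/41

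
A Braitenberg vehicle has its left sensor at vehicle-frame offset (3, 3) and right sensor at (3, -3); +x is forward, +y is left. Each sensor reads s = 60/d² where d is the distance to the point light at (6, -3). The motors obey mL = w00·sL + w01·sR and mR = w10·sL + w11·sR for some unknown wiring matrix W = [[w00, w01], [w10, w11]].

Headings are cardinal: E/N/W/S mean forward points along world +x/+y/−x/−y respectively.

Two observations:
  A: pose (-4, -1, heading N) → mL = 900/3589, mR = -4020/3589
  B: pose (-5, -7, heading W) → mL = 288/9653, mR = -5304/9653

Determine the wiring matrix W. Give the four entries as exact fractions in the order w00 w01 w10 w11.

-1/2 1/2 -1 -1

obs A: pose=(-4,-1,N) → sL=30/97, sR=30/37, mL=900/3589, mR=-4020/3589
obs B: pose=(-5,-7,W) → sL=12/49, sR=60/197, mL=288/9653, mR=-5304/9653
sensor matrix S = [[30/97, 30/37], [12/49, 60/197]]; det S = -3615840/34644617
solve [mL_A; mL_B] = S·[w00; w01] and [mR_A; mR_B] = S·[w10; w11]:
  w00 = -1/2, w01 = 1/2, w10 = -1, w11 = -1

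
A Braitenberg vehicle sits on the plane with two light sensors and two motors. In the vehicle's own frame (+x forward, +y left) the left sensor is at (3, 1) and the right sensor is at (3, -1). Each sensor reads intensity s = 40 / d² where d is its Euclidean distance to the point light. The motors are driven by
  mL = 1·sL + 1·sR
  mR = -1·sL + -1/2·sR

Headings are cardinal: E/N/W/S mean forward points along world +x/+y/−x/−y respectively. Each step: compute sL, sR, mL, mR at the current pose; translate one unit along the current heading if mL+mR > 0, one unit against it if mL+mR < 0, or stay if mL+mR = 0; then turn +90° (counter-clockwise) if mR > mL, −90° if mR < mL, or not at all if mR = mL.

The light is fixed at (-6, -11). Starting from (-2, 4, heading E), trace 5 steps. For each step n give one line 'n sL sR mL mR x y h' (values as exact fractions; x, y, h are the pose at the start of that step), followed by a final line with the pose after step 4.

0 8/61 8/49 880/2989 -636/2989 -2 4 E
1 2/9 1/4 17/36 -25/72 -1 4 S
2 40/173 40/229 16080/39617 -12620/39617 -1 3 W
3 20/149 20/157 6120/23393 -4630/23393 -2 3 N
4 8/61 8/49 880/2989 -636/2989 -2 4 E
final -1 4 S

n=0: pose=(-2,4,E); sL=8/61, sR=8/49; mL=880/2989, mR=-636/2989; mL+mR=4/49 → advance +1; mR−mL=-1516/2989 → turn -1·90°
n=1: pose=(-1,4,S); sL=2/9, sR=1/4; mL=17/36, mR=-25/72; mL+mR=1/8 → advance +1; mR−mL=-59/72 → turn -1·90°
n=2: pose=(-1,3,W); sL=40/173, sR=40/229; mL=16080/39617, mR=-12620/39617; mL+mR=20/229 → advance +1; mR−mL=-28700/39617 → turn -1·90°
n=3: pose=(-2,3,N); sL=20/149, sR=20/157; mL=6120/23393, mR=-4630/23393; mL+mR=10/157 → advance +1; mR−mL=-10750/23393 → turn -1·90°
n=4: pose=(-2,4,E); sL=8/61, sR=8/49; mL=880/2989, mR=-636/2989; mL+mR=4/49 → advance +1; mR−mL=-1516/2989 → turn -1·90°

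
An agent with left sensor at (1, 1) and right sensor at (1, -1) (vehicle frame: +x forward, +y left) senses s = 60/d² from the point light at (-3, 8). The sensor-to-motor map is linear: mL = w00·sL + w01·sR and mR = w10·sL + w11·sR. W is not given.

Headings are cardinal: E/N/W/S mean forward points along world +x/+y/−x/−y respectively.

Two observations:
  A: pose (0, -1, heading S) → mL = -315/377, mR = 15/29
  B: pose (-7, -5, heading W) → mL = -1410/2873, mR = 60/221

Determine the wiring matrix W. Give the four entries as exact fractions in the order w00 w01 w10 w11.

obs A: pose=(0,-1,S) → sL=15/29, sR=15/26, mL=-315/377, mR=15/29
obs B: pose=(-7,-5,W) → sL=60/221, sR=60/169, mL=-1410/2873, mR=60/221
sensor matrix S = [[15/29, 15/26], [60/221, 60/169]]; det S = 2250/83317
solve [mL_A; mL_B] = S·[w00; w01] and [mR_A; mR_B] = S·[w10; w11]:
  w00 = -1/2, w01 = -1, w10 = 1, w11 = 0

-1/2 -1 1 0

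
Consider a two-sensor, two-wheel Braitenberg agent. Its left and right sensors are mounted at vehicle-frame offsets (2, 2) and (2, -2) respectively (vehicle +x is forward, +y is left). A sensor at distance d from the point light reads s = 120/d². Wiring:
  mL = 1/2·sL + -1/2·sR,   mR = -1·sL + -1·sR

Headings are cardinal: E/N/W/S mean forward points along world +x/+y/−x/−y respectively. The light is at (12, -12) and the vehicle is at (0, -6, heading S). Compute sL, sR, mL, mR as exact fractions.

30/29 30/53 360/1537 -2460/1537

left sensor world pos  = (2, -8); dL² = 116
right sensor world pos = (-2, -8); dR² = 212
sL = 120/116 = 30/29
sR = 120/212 = 30/53
mL = 1/2·sL + -1/2·sR = 360/1537
mR = -1·sL + -1·sR = -2460/1537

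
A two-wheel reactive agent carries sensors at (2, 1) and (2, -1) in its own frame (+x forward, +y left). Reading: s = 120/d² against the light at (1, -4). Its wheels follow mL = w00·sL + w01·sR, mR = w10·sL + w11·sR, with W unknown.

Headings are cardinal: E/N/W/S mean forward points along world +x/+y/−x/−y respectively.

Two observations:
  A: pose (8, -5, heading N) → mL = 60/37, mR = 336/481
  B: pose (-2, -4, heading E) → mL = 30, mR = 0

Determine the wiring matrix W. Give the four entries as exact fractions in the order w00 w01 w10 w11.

obs A: pose=(8,-5,N) → sL=120/37, sR=24/13, mL=60/37, mR=336/481
obs B: pose=(-2,-4,E) → sL=60, sR=60, mL=30, mR=0
sensor matrix S = [[120/37, 24/13], [60, 60]]; det S = 40320/481
solve [mL_A; mL_B] = S·[w00; w01] and [mR_A; mR_B] = S·[w10; w11]:
  w00 = 1/2, w01 = 0, w10 = 1/2, w11 = -1/2

1/2 0 1/2 -1/2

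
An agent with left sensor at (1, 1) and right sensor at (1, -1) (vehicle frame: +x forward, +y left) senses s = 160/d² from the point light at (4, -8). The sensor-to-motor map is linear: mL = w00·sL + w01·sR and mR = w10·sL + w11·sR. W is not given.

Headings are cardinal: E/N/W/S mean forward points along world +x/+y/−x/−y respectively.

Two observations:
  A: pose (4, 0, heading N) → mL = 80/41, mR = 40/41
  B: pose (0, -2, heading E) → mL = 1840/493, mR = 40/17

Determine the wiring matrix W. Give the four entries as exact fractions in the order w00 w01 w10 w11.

1/2 1/2 0 1/2

obs A: pose=(4,0,N) → sL=80/41, sR=80/41, mL=80/41, mR=40/41
obs B: pose=(0,-2,E) → sL=80/29, sR=80/17, mL=1840/493, mR=40/17
sensor matrix S = [[80/41, 80/41], [80/29, 80/17]]; det S = 76800/20213
solve [mL_A; mL_B] = S·[w00; w01] and [mR_A; mR_B] = S·[w10; w11]:
  w00 = 1/2, w01 = 1/2, w10 = 0, w11 = 1/2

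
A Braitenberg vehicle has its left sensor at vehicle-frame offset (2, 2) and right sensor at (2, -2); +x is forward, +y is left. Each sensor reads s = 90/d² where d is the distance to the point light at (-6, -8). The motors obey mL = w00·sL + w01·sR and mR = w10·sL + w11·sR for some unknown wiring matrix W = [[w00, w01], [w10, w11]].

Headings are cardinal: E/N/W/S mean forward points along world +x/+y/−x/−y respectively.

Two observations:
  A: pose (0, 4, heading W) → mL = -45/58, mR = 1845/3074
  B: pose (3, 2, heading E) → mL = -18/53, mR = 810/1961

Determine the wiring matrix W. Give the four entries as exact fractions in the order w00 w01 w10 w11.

obs A: pose=(0,4,W) → sL=45/58, sR=45/106, mL=-45/58, mR=1845/3074
obs B: pose=(3,2,E) → sL=18/53, sR=18/37, mL=-18/53, mR=810/1961
sensor matrix S = [[45/58, 45/106], [18/53, 18/37]]; det S = 703080/3014057
solve [mL_A; mL_B] = S·[w00; w01] and [mR_A; mR_B] = S·[w10; w11]:
  w00 = -1, w01 = 0, w10 = 1/2, w11 = 1/2

-1 0 1/2 1/2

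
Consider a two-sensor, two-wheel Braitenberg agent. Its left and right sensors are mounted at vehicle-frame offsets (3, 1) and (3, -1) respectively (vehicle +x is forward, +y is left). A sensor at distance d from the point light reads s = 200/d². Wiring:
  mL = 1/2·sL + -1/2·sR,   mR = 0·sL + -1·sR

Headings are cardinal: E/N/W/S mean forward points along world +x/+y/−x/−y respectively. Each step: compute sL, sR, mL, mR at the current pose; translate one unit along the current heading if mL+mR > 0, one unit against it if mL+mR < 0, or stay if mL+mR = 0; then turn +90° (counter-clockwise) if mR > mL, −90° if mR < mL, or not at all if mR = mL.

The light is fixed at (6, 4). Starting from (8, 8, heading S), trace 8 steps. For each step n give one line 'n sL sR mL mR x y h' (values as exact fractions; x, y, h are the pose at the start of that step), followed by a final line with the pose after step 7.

n=0: pose=(8,8,S); sL=20, sR=100; mL=-40, mR=-100; mL+mR=-140 → advance -1; mR−mL=-60 → turn -1·90°
n=1: pose=(8,9,W); sL=200/17, sR=200/37; mL=2000/629, mR=-200/37; mL+mR=-1400/629 → advance -1; mR−mL=-5400/629 → turn -1·90°
n=2: pose=(9,9,N); sL=50/17, sR=5/2; mL=15/68, mR=-5/2; mL+mR=-155/68 → advance -1; mR−mL=-185/68 → turn -1·90°
n=3: pose=(9,8,E); sL=200/61, sR=40/9; mL=-320/549, mR=-40/9; mL+mR=-920/183 → advance -1; mR−mL=-2120/549 → turn -1·90°
n=4: pose=(8,8,S); sL=20, sR=100; mL=-40, mR=-100; mL+mR=-140 → advance -1; mR−mL=-60 → turn -1·90°
n=5: pose=(8,9,W); sL=200/17, sR=200/37; mL=2000/629, mR=-200/37; mL+mR=-1400/629 → advance -1; mR−mL=-5400/629 → turn -1·90°
n=6: pose=(9,9,N); sL=50/17, sR=5/2; mL=15/68, mR=-5/2; mL+mR=-155/68 → advance -1; mR−mL=-185/68 → turn -1·90°
n=7: pose=(9,8,E); sL=200/61, sR=40/9; mL=-320/549, mR=-40/9; mL+mR=-920/183 → advance -1; mR−mL=-2120/549 → turn -1·90°

0 20 100 -40 -100 8 8 S
1 200/17 200/37 2000/629 -200/37 8 9 W
2 50/17 5/2 15/68 -5/2 9 9 N
3 200/61 40/9 -320/549 -40/9 9 8 E
4 20 100 -40 -100 8 8 S
5 200/17 200/37 2000/629 -200/37 8 9 W
6 50/17 5/2 15/68 -5/2 9 9 N
7 200/61 40/9 -320/549 -40/9 9 8 E
final 8 8 S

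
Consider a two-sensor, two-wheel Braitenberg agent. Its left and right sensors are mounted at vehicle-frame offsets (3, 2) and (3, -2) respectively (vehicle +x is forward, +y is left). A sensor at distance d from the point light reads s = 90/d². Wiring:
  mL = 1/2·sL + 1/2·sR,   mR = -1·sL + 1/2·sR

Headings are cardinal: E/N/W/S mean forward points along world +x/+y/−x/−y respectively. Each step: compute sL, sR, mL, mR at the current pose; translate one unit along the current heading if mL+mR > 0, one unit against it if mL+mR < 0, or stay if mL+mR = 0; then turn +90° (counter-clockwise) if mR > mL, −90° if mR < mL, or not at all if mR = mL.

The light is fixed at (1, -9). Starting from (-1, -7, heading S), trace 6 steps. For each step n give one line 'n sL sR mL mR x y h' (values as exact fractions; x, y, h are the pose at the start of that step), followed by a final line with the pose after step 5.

n=0: pose=(-1,-7,S); sL=90, sR=90/17; mL=810/17, mR=-1485/17; mL+mR=-675/17 → advance -1; mR−mL=-135 → turn -1·90°
n=1: pose=(-1,-6,W); sL=45/13, sR=9/5; mL=171/65, mR=-333/130; mL+mR=9/130 → advance +1; mR−mL=-135/26 → turn -1·90°
n=2: pose=(-2,-6,N); sL=90/61, sR=90/37; mL=4410/2257, mR=-585/2257; mL+mR=3825/2257 → advance +1; mR−mL=-135/61 → turn -1·90°
n=3: pose=(-2,-5,E); sL=5/2, sR=45/2; mL=25/2, mR=35/4; mL+mR=85/4 → advance +1; mR−mL=-15/4 → turn -1·90°
n=4: pose=(-1,-5,S); sL=90, sR=90/17; mL=810/17, mR=-1485/17; mL+mR=-675/17 → advance -1; mR−mL=-135 → turn -1·90°
n=5: pose=(-1,-4,W); sL=45/17, sR=45/37; mL=1215/629, mR=-2565/1258; mL+mR=-135/1258 → advance -1; mR−mL=-135/34 → turn -1·90°

0 90 90/17 810/17 -1485/17 -1 -7 S
1 45/13 9/5 171/65 -333/130 -1 -6 W
2 90/61 90/37 4410/2257 -585/2257 -2 -6 N
3 5/2 45/2 25/2 35/4 -2 -5 E
4 90 90/17 810/17 -1485/17 -1 -5 S
5 45/17 45/37 1215/629 -2565/1258 -1 -4 W
final 0 -4 N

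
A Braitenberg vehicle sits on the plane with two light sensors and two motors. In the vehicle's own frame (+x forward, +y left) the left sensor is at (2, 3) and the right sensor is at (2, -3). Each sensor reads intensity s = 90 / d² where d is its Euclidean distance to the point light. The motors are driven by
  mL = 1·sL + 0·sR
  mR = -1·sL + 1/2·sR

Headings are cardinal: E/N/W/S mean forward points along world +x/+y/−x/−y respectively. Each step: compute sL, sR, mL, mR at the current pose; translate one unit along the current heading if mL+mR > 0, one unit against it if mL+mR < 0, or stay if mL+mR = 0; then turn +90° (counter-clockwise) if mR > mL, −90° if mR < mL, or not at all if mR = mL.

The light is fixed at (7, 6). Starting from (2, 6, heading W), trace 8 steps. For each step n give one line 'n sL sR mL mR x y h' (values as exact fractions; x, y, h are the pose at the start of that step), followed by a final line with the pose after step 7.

n=0: pose=(2,6,W); sL=45/29, sR=45/29; mL=45/29, mR=-45/58; mL+mR=45/58 → advance +1; mR−mL=-135/58 → turn -1·90°
n=1: pose=(1,6,N); sL=18/17, sR=90/13; mL=18/17, mR=531/221; mL+mR=45/13 → advance +1; mR−mL=297/221 → turn +1·90°
n=2: pose=(1,7,W); sL=45/34, sR=9/8; mL=45/34, mR=-207/272; mL+mR=9/16 → advance +1; mR−mL=-567/272 → turn -1·90°
n=3: pose=(0,7,N); sL=90/109, sR=18/5; mL=90/109, mR=531/545; mL+mR=9/5 → advance +1; mR−mL=81/545 → turn +1·90°
n=4: pose=(0,8,W); sL=45/41, sR=45/53; mL=45/41, mR=-2925/4346; mL+mR=45/106 → advance +1; mR−mL=-7695/4346 → turn -1·90°
n=5: pose=(-1,8,N); sL=90/137, sR=90/41; mL=90/137, mR=2475/5617; mL+mR=45/41 → advance +1; mR−mL=-1215/5617 → turn -1·90°
n=6: pose=(-1,9,E); sL=5/4, sR=5/2; mL=5/4, mR=0; mL+mR=5/4 → advance +1; mR−mL=-5/4 → turn -1·90°
n=7: pose=(0,9,S); sL=90/17, sR=90/101; mL=90/17, mR=-8325/1717; mL+mR=45/101 → advance +1; mR−mL=-17415/1717 → turn -1·90°

0 45/29 45/29 45/29 -45/58 2 6 W
1 18/17 90/13 18/17 531/221 1 6 N
2 45/34 9/8 45/34 -207/272 1 7 W
3 90/109 18/5 90/109 531/545 0 7 N
4 45/41 45/53 45/41 -2925/4346 0 8 W
5 90/137 90/41 90/137 2475/5617 -1 8 N
6 5/4 5/2 5/4 0 -1 9 E
7 90/17 90/101 90/17 -8325/1717 0 9 S
final 0 8 W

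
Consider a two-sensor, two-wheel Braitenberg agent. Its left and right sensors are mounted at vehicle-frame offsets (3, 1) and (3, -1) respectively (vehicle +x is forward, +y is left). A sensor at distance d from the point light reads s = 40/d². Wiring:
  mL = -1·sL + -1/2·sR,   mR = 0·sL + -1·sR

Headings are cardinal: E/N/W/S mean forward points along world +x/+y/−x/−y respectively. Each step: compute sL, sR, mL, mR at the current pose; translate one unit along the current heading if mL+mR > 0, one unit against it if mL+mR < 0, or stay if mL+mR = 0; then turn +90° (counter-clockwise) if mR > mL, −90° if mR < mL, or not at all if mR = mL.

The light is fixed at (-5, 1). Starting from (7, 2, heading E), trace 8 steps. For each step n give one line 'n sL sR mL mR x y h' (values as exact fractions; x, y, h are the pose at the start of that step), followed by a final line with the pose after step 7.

0 40/229 8/45 -2716/10305 -8/45 7 2 E
1 10/29 1/4 -109/232 -1/4 6 2 N
2 8/13 8/13 -12/13 -8/13 6 1 W
3 20/89 4/13 -438/1157 -4/13 7 1 S
4 40/229 8/45 -2716/10305 -8/45 7 2 E
5 10/29 1/4 -109/232 -1/4 6 2 N
6 8/13 8/13 -12/13 -8/13 6 1 W
7 20/89 4/13 -438/1157 -4/13 7 1 S
final 7 2 E

n=0: pose=(7,2,E); sL=40/229, sR=8/45; mL=-2716/10305, mR=-8/45; mL+mR=-1516/3435 → advance -1; mR−mL=884/10305 → turn +1·90°
n=1: pose=(6,2,N); sL=10/29, sR=1/4; mL=-109/232, mR=-1/4; mL+mR=-167/232 → advance -1; mR−mL=51/232 → turn +1·90°
n=2: pose=(6,1,W); sL=8/13, sR=8/13; mL=-12/13, mR=-8/13; mL+mR=-20/13 → advance -1; mR−mL=4/13 → turn +1·90°
n=3: pose=(7,1,S); sL=20/89, sR=4/13; mL=-438/1157, mR=-4/13; mL+mR=-794/1157 → advance -1; mR−mL=82/1157 → turn +1·90°
n=4: pose=(7,2,E); sL=40/229, sR=8/45; mL=-2716/10305, mR=-8/45; mL+mR=-1516/3435 → advance -1; mR−mL=884/10305 → turn +1·90°
n=5: pose=(6,2,N); sL=10/29, sR=1/4; mL=-109/232, mR=-1/4; mL+mR=-167/232 → advance -1; mR−mL=51/232 → turn +1·90°
n=6: pose=(6,1,W); sL=8/13, sR=8/13; mL=-12/13, mR=-8/13; mL+mR=-20/13 → advance -1; mR−mL=4/13 → turn +1·90°
n=7: pose=(7,1,S); sL=20/89, sR=4/13; mL=-438/1157, mR=-4/13; mL+mR=-794/1157 → advance -1; mR−mL=82/1157 → turn +1·90°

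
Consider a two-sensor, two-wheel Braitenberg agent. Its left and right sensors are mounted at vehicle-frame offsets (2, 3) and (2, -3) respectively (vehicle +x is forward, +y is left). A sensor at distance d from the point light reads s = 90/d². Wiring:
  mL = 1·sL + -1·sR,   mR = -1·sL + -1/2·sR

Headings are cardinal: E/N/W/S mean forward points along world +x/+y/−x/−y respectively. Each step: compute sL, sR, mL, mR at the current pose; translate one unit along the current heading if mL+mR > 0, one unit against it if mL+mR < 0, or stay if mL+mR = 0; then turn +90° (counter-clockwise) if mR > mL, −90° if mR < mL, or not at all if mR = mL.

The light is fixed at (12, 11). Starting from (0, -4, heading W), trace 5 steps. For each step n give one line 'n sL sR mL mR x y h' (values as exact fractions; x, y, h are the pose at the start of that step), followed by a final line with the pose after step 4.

n=0: pose=(0,-4,W); sL=9/52, sR=9/34; mL=-81/884, mR=-135/442; mL+mR=-27/68 → advance -1; mR−mL=-189/884 → turn -1·90°
n=1: pose=(1,-4,N); sL=18/73, sR=90/233; mL=-2376/17009, mR=-7479/17009; mL+mR=-135/233 → advance -1; mR−mL=-5103/17009 → turn -1·90°
n=2: pose=(1,-5,E); sL=9/25, sR=45/221; mL=864/5525, mR=-5103/11050; mL+mR=-135/442 → advance -1; mR−mL=-6831/11050 → turn -1·90°
n=3: pose=(0,-5,S); sL=2/9, sR=10/61; mL=32/549, mR=-167/549; mL+mR=-15/61 → advance -1; mR−mL=-199/549 → turn -1·90°
n=4: pose=(0,-4,W); sL=9/52, sR=9/34; mL=-81/884, mR=-135/442; mL+mR=-27/68 → advance -1; mR−mL=-189/884 → turn -1·90°

0 9/52 9/34 -81/884 -135/442 0 -4 W
1 18/73 90/233 -2376/17009 -7479/17009 1 -4 N
2 9/25 45/221 864/5525 -5103/11050 1 -5 E
3 2/9 10/61 32/549 -167/549 0 -5 S
4 9/52 9/34 -81/884 -135/442 0 -4 W
final 1 -4 N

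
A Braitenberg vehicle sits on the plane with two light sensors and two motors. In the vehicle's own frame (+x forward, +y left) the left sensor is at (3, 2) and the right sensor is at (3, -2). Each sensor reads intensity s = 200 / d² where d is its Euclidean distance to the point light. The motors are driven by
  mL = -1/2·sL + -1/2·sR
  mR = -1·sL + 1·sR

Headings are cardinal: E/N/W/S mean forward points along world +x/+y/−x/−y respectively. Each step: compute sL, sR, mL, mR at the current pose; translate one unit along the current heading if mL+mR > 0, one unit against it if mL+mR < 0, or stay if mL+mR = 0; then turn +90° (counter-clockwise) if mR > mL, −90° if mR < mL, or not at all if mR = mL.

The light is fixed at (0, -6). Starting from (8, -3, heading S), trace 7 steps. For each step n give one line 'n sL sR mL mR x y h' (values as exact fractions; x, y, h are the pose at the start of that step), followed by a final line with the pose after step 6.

0 2 50/9 -34/9 32/9 8 -3 S
1 200/157 8/5 -1128/785 256/785 8 -2 E
2 100/37 20/13 -1020/481 -560/481 7 -2 N
3 200/17 200/41 -5800/697 -4800/697 7 -3 W
4 2 50/9 -34/9 32/9 8 -3 S
5 200/157 8/5 -1128/785 256/785 8 -2 E
6 100/37 20/13 -1020/481 -560/481 7 -2 N
final 7 -3 W

n=0: pose=(8,-3,S); sL=2, sR=50/9; mL=-34/9, mR=32/9; mL+mR=-2/9 → advance -1; mR−mL=22/3 → turn +1·90°
n=1: pose=(8,-2,E); sL=200/157, sR=8/5; mL=-1128/785, mR=256/785; mL+mR=-872/785 → advance -1; mR−mL=1384/785 → turn +1·90°
n=2: pose=(7,-2,N); sL=100/37, sR=20/13; mL=-1020/481, mR=-560/481; mL+mR=-1580/481 → advance -1; mR−mL=460/481 → turn +1·90°
n=3: pose=(7,-3,W); sL=200/17, sR=200/41; mL=-5800/697, mR=-4800/697; mL+mR=-10600/697 → advance -1; mR−mL=1000/697 → turn +1·90°
n=4: pose=(8,-3,S); sL=2, sR=50/9; mL=-34/9, mR=32/9; mL+mR=-2/9 → advance -1; mR−mL=22/3 → turn +1·90°
n=5: pose=(8,-2,E); sL=200/157, sR=8/5; mL=-1128/785, mR=256/785; mL+mR=-872/785 → advance -1; mR−mL=1384/785 → turn +1·90°
n=6: pose=(7,-2,N); sL=100/37, sR=20/13; mL=-1020/481, mR=-560/481; mL+mR=-1580/481 → advance -1; mR−mL=460/481 → turn +1·90°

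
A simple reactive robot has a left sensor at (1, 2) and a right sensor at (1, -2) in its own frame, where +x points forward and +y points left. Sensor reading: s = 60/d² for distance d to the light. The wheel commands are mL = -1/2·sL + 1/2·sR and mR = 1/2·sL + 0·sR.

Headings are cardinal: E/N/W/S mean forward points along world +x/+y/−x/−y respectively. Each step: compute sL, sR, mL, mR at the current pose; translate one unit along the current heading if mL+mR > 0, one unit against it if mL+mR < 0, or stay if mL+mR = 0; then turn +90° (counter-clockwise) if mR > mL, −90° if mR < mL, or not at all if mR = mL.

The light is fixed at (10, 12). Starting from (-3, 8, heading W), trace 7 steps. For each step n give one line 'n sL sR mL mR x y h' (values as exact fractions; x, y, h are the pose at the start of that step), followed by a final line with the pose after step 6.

0 15/58 3/10 3/145 15/116 -3 8 W
1 60/169 60/281 -3360/47489 30/169 -4 8 S
2 30/89 30/109 -300/9701 15/89 -4 7 E
3 60/241 60/137 3120/33017 30/241 -3 7 N
4 15/58 3/10 3/145 15/116 -3 8 W
5 60/169 60/281 -3360/47489 30/169 -4 8 S
6 30/89 30/109 -300/9701 15/89 -4 7 E
final -3 7 N

n=0: pose=(-3,8,W); sL=15/58, sR=3/10; mL=3/145, mR=15/116; mL+mR=3/20 → advance +1; mR−mL=63/580 → turn +1·90°
n=1: pose=(-4,8,S); sL=60/169, sR=60/281; mL=-3360/47489, mR=30/169; mL+mR=30/281 → advance +1; mR−mL=11790/47489 → turn +1·90°
n=2: pose=(-4,7,E); sL=30/89, sR=30/109; mL=-300/9701, mR=15/89; mL+mR=15/109 → advance +1; mR−mL=1935/9701 → turn +1·90°
n=3: pose=(-3,7,N); sL=60/241, sR=60/137; mL=3120/33017, mR=30/241; mL+mR=30/137 → advance +1; mR−mL=990/33017 → turn +1·90°
n=4: pose=(-3,8,W); sL=15/58, sR=3/10; mL=3/145, mR=15/116; mL+mR=3/20 → advance +1; mR−mL=63/580 → turn +1·90°
n=5: pose=(-4,8,S); sL=60/169, sR=60/281; mL=-3360/47489, mR=30/169; mL+mR=30/281 → advance +1; mR−mL=11790/47489 → turn +1·90°
n=6: pose=(-4,7,E); sL=30/89, sR=30/109; mL=-300/9701, mR=15/89; mL+mR=15/109 → advance +1; mR−mL=1935/9701 → turn +1·90°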